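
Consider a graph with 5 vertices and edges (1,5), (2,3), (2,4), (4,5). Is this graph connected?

Step 1: Build adjacency list from edges:
  1: 5
  2: 3, 4
  3: 2
  4: 2, 5
  5: 1, 4

Step 2: Run BFS/DFS from vertex 1:
  Visited: {1, 5, 4, 2, 3}
  Reached 5 of 5 vertices

Step 3: All 5 vertices reached from vertex 1, so the graph is connected.
Answer: Yes, the graph is connected.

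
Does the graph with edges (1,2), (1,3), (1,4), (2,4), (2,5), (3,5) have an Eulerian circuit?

Step 1: Find the degree of each vertex:
  deg(1) = 3
  deg(2) = 3
  deg(3) = 2
  deg(4) = 2
  deg(5) = 2

Step 2: Count vertices with odd degree:
  Odd-degree vertices: 1, 2 (2 total)

Step 3: Apply Euler's theorem:
  - Eulerian circuit exists iff graph is connected and all vertices have even degree
  - Eulerian path exists iff graph is connected and has 0 or 2 odd-degree vertices

Graph is connected with exactly 2 odd-degree vertices (1, 2).
Eulerian path exists (starting and ending at the odd-degree vertices), but no Eulerian circuit.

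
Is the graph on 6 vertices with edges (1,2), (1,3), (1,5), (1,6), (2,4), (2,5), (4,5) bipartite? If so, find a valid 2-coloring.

Step 1: Attempt 2-coloring using BFS:
  Start at vertex 1, assign color 0
  Color vertex 2 with color 1 (neighbor of 1)
  Color vertex 3 with color 1 (neighbor of 1)
  Color vertex 5 with color 1 (neighbor of 1)
  Color vertex 6 with color 1 (neighbor of 1)
  Color vertex 4 with color 0 (neighbor of 2)

Step 2: Conflict found! Vertices 2 and 5 are adjacent but have the same color.
This means the graph contains an odd cycle.

The graph is NOT bipartite.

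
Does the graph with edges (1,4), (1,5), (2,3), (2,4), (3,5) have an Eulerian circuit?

Step 1: Find the degree of each vertex:
  deg(1) = 2
  deg(2) = 2
  deg(3) = 2
  deg(4) = 2
  deg(5) = 2

Step 2: Count vertices with odd degree:
  All vertices have even degree (0 odd-degree vertices)

Step 3: Apply Euler's theorem:
  - Eulerian circuit exists iff graph is connected and all vertices have even degree
  - Eulerian path exists iff graph is connected and has 0 or 2 odd-degree vertices

Graph is connected with 0 odd-degree vertices.
Both Eulerian circuit and Eulerian path exist.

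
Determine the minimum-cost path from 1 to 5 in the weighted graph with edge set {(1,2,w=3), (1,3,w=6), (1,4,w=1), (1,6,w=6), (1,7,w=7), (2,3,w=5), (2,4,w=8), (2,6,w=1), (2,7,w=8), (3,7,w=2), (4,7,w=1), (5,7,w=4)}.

Step 1: Build adjacency list with weights:
  1: 2(w=3), 3(w=6), 4(w=1), 6(w=6), 7(w=7)
  2: 1(w=3), 3(w=5), 4(w=8), 6(w=1), 7(w=8)
  3: 1(w=6), 2(w=5), 7(w=2)
  4: 1(w=1), 2(w=8), 7(w=1)
  5: 7(w=4)
  6: 1(w=6), 2(w=1)
  7: 1(w=7), 2(w=8), 3(w=2), 4(w=1), 5(w=4)

Step 2: Apply Dijkstra's algorithm from vertex 1:
  Visit vertex 1 (distance=0)
    Update dist[2] = 3
    Update dist[3] = 6
    Update dist[4] = 1
    Update dist[6] = 6
    Update dist[7] = 7
  Visit vertex 4 (distance=1)
    Update dist[7] = 2
  Visit vertex 7 (distance=2)
    Update dist[3] = 4
    Update dist[5] = 6
  Visit vertex 2 (distance=3)
    Update dist[6] = 4
  Visit vertex 3 (distance=4)
  Visit vertex 6 (distance=4)
  Visit vertex 5 (distance=6)

Step 3: Shortest path: 1 -> 4 -> 7 -> 5
Total weight: 1 + 1 + 4 = 6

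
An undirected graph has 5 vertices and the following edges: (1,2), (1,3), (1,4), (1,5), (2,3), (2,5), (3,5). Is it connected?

Step 1: Build adjacency list from edges:
  1: 2, 3, 4, 5
  2: 1, 3, 5
  3: 1, 2, 5
  4: 1
  5: 1, 2, 3

Step 2: Run BFS/DFS from vertex 1:
  Visited: {1, 2, 3, 4, 5}
  Reached 5 of 5 vertices

Step 3: All 5 vertices reached from vertex 1, so the graph is connected.
Answer: Yes, the graph is connected.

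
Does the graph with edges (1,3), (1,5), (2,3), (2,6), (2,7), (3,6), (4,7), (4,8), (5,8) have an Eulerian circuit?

Step 1: Find the degree of each vertex:
  deg(1) = 2
  deg(2) = 3
  deg(3) = 3
  deg(4) = 2
  deg(5) = 2
  deg(6) = 2
  deg(7) = 2
  deg(8) = 2

Step 2: Count vertices with odd degree:
  Odd-degree vertices: 2, 3 (2 total)

Step 3: Apply Euler's theorem:
  - Eulerian circuit exists iff graph is connected and all vertices have even degree
  - Eulerian path exists iff graph is connected and has 0 or 2 odd-degree vertices

Graph is connected with exactly 2 odd-degree vertices (2, 3).
Eulerian path exists (starting and ending at the odd-degree vertices), but no Eulerian circuit.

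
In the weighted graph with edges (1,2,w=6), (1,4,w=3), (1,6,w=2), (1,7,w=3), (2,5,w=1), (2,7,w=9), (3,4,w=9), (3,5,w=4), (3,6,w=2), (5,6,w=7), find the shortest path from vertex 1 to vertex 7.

Step 1: Build adjacency list with weights:
  1: 2(w=6), 4(w=3), 6(w=2), 7(w=3)
  2: 1(w=6), 5(w=1), 7(w=9)
  3: 4(w=9), 5(w=4), 6(w=2)
  4: 1(w=3), 3(w=9)
  5: 2(w=1), 3(w=4), 6(w=7)
  6: 1(w=2), 3(w=2), 5(w=7)
  7: 1(w=3), 2(w=9)

Step 2: Apply Dijkstra's algorithm from vertex 1:
  Visit vertex 1 (distance=0)
    Update dist[2] = 6
    Update dist[4] = 3
    Update dist[6] = 2
    Update dist[7] = 3
  Visit vertex 6 (distance=2)
    Update dist[3] = 4
    Update dist[5] = 9
  Visit vertex 4 (distance=3)
  Visit vertex 7 (distance=3)

Step 3: Shortest path: 1 -> 7
Total weight: 3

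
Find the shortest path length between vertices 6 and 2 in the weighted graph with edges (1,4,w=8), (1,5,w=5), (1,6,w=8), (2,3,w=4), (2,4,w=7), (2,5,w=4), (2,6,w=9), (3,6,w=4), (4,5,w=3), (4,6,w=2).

Step 1: Build adjacency list with weights:
  1: 4(w=8), 5(w=5), 6(w=8)
  2: 3(w=4), 4(w=7), 5(w=4), 6(w=9)
  3: 2(w=4), 6(w=4)
  4: 1(w=8), 2(w=7), 5(w=3), 6(w=2)
  5: 1(w=5), 2(w=4), 4(w=3)
  6: 1(w=8), 2(w=9), 3(w=4), 4(w=2)

Step 2: Apply Dijkstra's algorithm from vertex 6:
  Visit vertex 6 (distance=0)
    Update dist[1] = 8
    Update dist[2] = 9
    Update dist[3] = 4
    Update dist[4] = 2
  Visit vertex 4 (distance=2)
    Update dist[5] = 5
  Visit vertex 3 (distance=4)
    Update dist[2] = 8
  Visit vertex 5 (distance=5)
  Visit vertex 1 (distance=8)
  Visit vertex 2 (distance=8)

Step 3: Shortest path: 6 -> 3 -> 2
Total weight: 4 + 4 = 8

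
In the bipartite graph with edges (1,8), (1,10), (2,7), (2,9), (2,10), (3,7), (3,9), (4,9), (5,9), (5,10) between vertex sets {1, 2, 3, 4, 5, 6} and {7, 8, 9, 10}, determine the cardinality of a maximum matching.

Step 1: List the neighbors of each left vertex:
  1: 8, 10
  2: 7, 9, 10
  3: 7, 9
  4: 9
  5: 9, 10
  6: (none)

Step 2: Greedily match left vertices, then look for augmenting paths:
  Match 1 -- 8
  Match 2 -- 7
  Match 3 -- 9
  Match 5 -- 10
  No augmenting path remains.

Step 3: Verify this is maximum:
  Matching size 4 = min(|L|, |R|) = min(6, 4), which is an upper bound, so this matching is maximum.

Maximum matching: {(1,8), (2,7), (3,9), (5,10)}
Size: 4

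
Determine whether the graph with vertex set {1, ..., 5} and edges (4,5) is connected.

Step 1: Build adjacency list from edges:
  1: (none)
  2: (none)
  3: (none)
  4: 5
  5: 4

Step 2: Run BFS/DFS from vertex 1:
  Visited: {1}
  Reached 1 of 5 vertices

Step 3: Only 1 of 5 vertices reached. Graph is disconnected.
Connected components: {1}, {2}, {3}, {4, 5}
Answer: No, the graph is not connected (4 components).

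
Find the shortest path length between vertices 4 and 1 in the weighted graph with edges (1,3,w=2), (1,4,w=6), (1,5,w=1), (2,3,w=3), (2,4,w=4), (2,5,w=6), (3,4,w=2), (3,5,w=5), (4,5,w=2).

Step 1: Build adjacency list with weights:
  1: 3(w=2), 4(w=6), 5(w=1)
  2: 3(w=3), 4(w=4), 5(w=6)
  3: 1(w=2), 2(w=3), 4(w=2), 5(w=5)
  4: 1(w=6), 2(w=4), 3(w=2), 5(w=2)
  5: 1(w=1), 2(w=6), 3(w=5), 4(w=2)

Step 2: Apply Dijkstra's algorithm from vertex 4:
  Visit vertex 4 (distance=0)
    Update dist[1] = 6
    Update dist[2] = 4
    Update dist[3] = 2
    Update dist[5] = 2
  Visit vertex 3 (distance=2)
    Update dist[1] = 4
  Visit vertex 5 (distance=2)
    Update dist[1] = 3
  Visit vertex 1 (distance=3)

Step 3: Shortest path: 4 -> 5 -> 1
Total weight: 2 + 1 = 3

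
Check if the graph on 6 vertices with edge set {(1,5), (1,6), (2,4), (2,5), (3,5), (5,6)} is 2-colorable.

Step 1: Attempt 2-coloring using BFS:
  Start at vertex 1, assign color 0
  Color vertex 5 with color 1 (neighbor of 1)
  Color vertex 6 with color 1 (neighbor of 1)
  Color vertex 2 with color 0 (neighbor of 5)
  Color vertex 3 with color 0 (neighbor of 5)

Step 2: Conflict found! Vertices 5 and 6 are adjacent but have the same color.
This means the graph contains an odd cycle.

The graph is NOT bipartite.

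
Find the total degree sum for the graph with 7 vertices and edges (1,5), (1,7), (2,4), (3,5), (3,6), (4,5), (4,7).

Step 1: Count edges incident to each vertex:
  deg(1) = 2 (neighbors: 5, 7)
  deg(2) = 1 (neighbors: 4)
  deg(3) = 2 (neighbors: 5, 6)
  deg(4) = 3 (neighbors: 2, 5, 7)
  deg(5) = 3 (neighbors: 1, 3, 4)
  deg(6) = 1 (neighbors: 3)
  deg(7) = 2 (neighbors: 1, 4)

Step 2: Sum all degrees:
  2 + 1 + 2 + 3 + 3 + 1 + 2 = 14

Verification: sum of degrees = 2 * |E| = 2 * 7 = 14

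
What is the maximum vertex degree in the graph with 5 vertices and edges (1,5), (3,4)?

Step 1: Count edges incident to each vertex:
  deg(1) = 1 (neighbors: 5)
  deg(2) = 0 (neighbors: none)
  deg(3) = 1 (neighbors: 4)
  deg(4) = 1 (neighbors: 3)
  deg(5) = 1 (neighbors: 1)

Step 2: Find maximum:
  max(1, 0, 1, 1, 1) = 1 (vertex 1)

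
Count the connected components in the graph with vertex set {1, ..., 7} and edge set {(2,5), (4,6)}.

Step 1: Build adjacency list from edges:
  1: (none)
  2: 5
  3: (none)
  4: 6
  5: 2
  6: 4
  7: (none)

Step 2: Run BFS/DFS from vertex 1:
  Visited: {1}
  Reached 1 of 7 vertices

Step 3: Only 1 of 7 vertices reached. Graph is disconnected.
Connected components: {1}, {2, 5}, {3}, {4, 6}, {7}
Number of connected components: 5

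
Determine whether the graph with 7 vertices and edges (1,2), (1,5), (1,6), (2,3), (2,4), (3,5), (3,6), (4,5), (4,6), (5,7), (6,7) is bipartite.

Step 1: Attempt 2-coloring using BFS:
  Start at vertex 1, assign color 0
  Color vertex 2 with color 1 (neighbor of 1)
  Color vertex 5 with color 1 (neighbor of 1)
  Color vertex 6 with color 1 (neighbor of 1)
  Color vertex 3 with color 0 (neighbor of 2)
  Color vertex 4 with color 0 (neighbor of 2)
  Color vertex 7 with color 0 (neighbor of 5)

Step 2: 2-coloring succeeded. No conflicts found.
  Set A (color 0): {1, 3, 4, 7}
  Set B (color 1): {2, 5, 6}

The graph is bipartite with partition {1, 3, 4, 7}, {2, 5, 6}.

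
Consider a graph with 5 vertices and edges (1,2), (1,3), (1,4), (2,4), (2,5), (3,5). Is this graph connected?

Step 1: Build adjacency list from edges:
  1: 2, 3, 4
  2: 1, 4, 5
  3: 1, 5
  4: 1, 2
  5: 2, 3

Step 2: Run BFS/DFS from vertex 1:
  Visited: {1, 2, 3, 4, 5}
  Reached 5 of 5 vertices

Step 3: All 5 vertices reached from vertex 1, so the graph is connected.
Answer: Yes, the graph is connected.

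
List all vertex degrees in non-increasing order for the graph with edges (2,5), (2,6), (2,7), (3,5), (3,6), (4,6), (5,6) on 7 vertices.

Step 1: Count edges incident to each vertex:
  deg(1) = 0 (neighbors: none)
  deg(2) = 3 (neighbors: 5, 6, 7)
  deg(3) = 2 (neighbors: 5, 6)
  deg(4) = 1 (neighbors: 6)
  deg(5) = 3 (neighbors: 2, 3, 6)
  deg(6) = 4 (neighbors: 2, 3, 4, 5)
  deg(7) = 1 (neighbors: 2)

Step 2: Sort degrees in non-increasing order:
  Degrees: [0, 3, 2, 1, 3, 4, 1] -> sorted: [4, 3, 3, 2, 1, 1, 0]

Degree sequence: [4, 3, 3, 2, 1, 1, 0]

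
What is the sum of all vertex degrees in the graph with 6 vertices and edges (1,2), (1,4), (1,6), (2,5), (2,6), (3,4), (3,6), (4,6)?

Step 1: Count edges incident to each vertex:
  deg(1) = 3 (neighbors: 2, 4, 6)
  deg(2) = 3 (neighbors: 1, 5, 6)
  deg(3) = 2 (neighbors: 4, 6)
  deg(4) = 3 (neighbors: 1, 3, 6)
  deg(5) = 1 (neighbors: 2)
  deg(6) = 4 (neighbors: 1, 2, 3, 4)

Step 2: Sum all degrees:
  3 + 3 + 2 + 3 + 1 + 4 = 16

Verification: sum of degrees = 2 * |E| = 2 * 8 = 16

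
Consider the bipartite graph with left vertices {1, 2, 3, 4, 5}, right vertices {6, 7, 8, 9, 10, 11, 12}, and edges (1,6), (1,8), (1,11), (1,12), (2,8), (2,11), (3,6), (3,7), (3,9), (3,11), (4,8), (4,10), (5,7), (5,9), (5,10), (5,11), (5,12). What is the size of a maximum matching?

Step 1: List the neighbors of each left vertex:
  1: 6, 8, 11, 12
  2: 8, 11
  3: 6, 7, 9, 11
  4: 8, 10
  5: 7, 9, 10, 11, 12

Step 2: Greedily match left vertices, then look for augmenting paths:
  Match 1 -- 6
  Match 2 -- 8
  Match 3 -- 7
  Match 4 -- 10
  Match 5 -- 9
  No augmenting path remains.

Step 3: Verify this is maximum:
  Matching size 5 = min(|L|, |R|) = min(5, 7), which is an upper bound, so this matching is maximum.

Maximum matching: {(1,6), (2,8), (3,7), (4,10), (5,9)}
Size: 5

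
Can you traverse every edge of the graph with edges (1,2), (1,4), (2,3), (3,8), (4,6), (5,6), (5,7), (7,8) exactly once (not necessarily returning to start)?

Step 1: Find the degree of each vertex:
  deg(1) = 2
  deg(2) = 2
  deg(3) = 2
  deg(4) = 2
  deg(5) = 2
  deg(6) = 2
  deg(7) = 2
  deg(8) = 2

Step 2: Count vertices with odd degree:
  All vertices have even degree (0 odd-degree vertices)

Step 3: Apply Euler's theorem:
  - Eulerian circuit exists iff graph is connected and all vertices have even degree
  - Eulerian path exists iff graph is connected and has 0 or 2 odd-degree vertices

Graph is connected with 0 odd-degree vertices.
Both Eulerian circuit and Eulerian path exist.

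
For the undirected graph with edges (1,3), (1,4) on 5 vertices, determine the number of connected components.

Step 1: Build adjacency list from edges:
  1: 3, 4
  2: (none)
  3: 1
  4: 1
  5: (none)

Step 2: Run BFS/DFS from vertex 1:
  Visited: {1, 3, 4}
  Reached 3 of 5 vertices

Step 3: Only 3 of 5 vertices reached. Graph is disconnected.
Connected components: {1, 3, 4}, {2}, {5}
Number of connected components: 3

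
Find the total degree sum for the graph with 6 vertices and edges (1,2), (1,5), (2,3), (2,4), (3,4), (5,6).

Step 1: Count edges incident to each vertex:
  deg(1) = 2 (neighbors: 2, 5)
  deg(2) = 3 (neighbors: 1, 3, 4)
  deg(3) = 2 (neighbors: 2, 4)
  deg(4) = 2 (neighbors: 2, 3)
  deg(5) = 2 (neighbors: 1, 6)
  deg(6) = 1 (neighbors: 5)

Step 2: Sum all degrees:
  2 + 3 + 2 + 2 + 2 + 1 = 12

Verification: sum of degrees = 2 * |E| = 2 * 6 = 12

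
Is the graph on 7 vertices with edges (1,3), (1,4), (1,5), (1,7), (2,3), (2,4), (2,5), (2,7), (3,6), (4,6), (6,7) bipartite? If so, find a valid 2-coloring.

Step 1: Attempt 2-coloring using BFS:
  Start at vertex 1, assign color 0
  Color vertex 3 with color 1 (neighbor of 1)
  Color vertex 4 with color 1 (neighbor of 1)
  Color vertex 5 with color 1 (neighbor of 1)
  Color vertex 7 with color 1 (neighbor of 1)
  Color vertex 2 with color 0 (neighbor of 3)
  Color vertex 6 with color 0 (neighbor of 3)

Step 2: 2-coloring succeeded. No conflicts found.
  Set A (color 0): {1, 2, 6}
  Set B (color 1): {3, 4, 5, 7}

The graph is bipartite with partition {1, 2, 6}, {3, 4, 5, 7}.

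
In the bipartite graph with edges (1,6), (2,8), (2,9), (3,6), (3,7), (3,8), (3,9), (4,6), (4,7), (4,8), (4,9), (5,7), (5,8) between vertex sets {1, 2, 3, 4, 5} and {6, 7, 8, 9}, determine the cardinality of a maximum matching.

Step 1: List the neighbors of each left vertex:
  1: 6
  2: 8, 9
  3: 6, 7, 8, 9
  4: 6, 7, 8, 9
  5: 7, 8

Step 2: Greedily match left vertices, then look for augmenting paths:
  Match 1 -- 6
  Match 2 -- 8
  Match 3 -- 7
  Match 4 -- 9
  No augmenting path remains.

Step 3: Verify this is maximum:
  Matching size 4 = min(|L|, |R|) = min(5, 4), which is an upper bound, so this matching is maximum.

Maximum matching: {(1,6), (2,8), (3,7), (4,9)}
Size: 4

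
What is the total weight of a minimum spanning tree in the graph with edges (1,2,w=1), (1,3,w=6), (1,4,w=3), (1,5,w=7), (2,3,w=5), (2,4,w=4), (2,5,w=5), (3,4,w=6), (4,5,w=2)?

Apply Kruskal's algorithm (sort edges by weight, add if no cycle):

Sorted edges by weight:
  (1,2) w=1
  (4,5) w=2
  (1,4) w=3
  (2,4) w=4
  (2,3) w=5
  (2,5) w=5
  (1,3) w=6
  (3,4) w=6
  (1,5) w=7

Add edge (1,2) w=1 -- no cycle. Running total: 1
Add edge (4,5) w=2 -- no cycle. Running total: 3
Add edge (1,4) w=3 -- no cycle. Running total: 6
Skip edge (2,4) w=4 -- would create cycle
Add edge (2,3) w=5 -- no cycle. Running total: 11

MST edges: (1,2,w=1), (4,5,w=2), (1,4,w=3), (2,3,w=5)
Total MST weight: 1 + 2 + 3 + 5 = 11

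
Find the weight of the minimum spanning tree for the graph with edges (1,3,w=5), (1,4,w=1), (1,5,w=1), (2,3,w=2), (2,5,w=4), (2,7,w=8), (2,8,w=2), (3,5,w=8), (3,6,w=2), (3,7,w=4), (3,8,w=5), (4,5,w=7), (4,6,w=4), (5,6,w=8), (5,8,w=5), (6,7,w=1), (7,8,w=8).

Apply Kruskal's algorithm (sort edges by weight, add if no cycle):

Sorted edges by weight:
  (1,4) w=1
  (1,5) w=1
  (6,7) w=1
  (2,3) w=2
  (2,8) w=2
  (3,6) w=2
  (2,5) w=4
  (3,7) w=4
  (4,6) w=4
  (1,3) w=5
  (3,8) w=5
  (5,8) w=5
  (4,5) w=7
  (2,7) w=8
  (3,5) w=8
  (5,6) w=8
  (7,8) w=8

Add edge (1,4) w=1 -- no cycle. Running total: 1
Add edge (1,5) w=1 -- no cycle. Running total: 2
Add edge (6,7) w=1 -- no cycle. Running total: 3
Add edge (2,3) w=2 -- no cycle. Running total: 5
Add edge (2,8) w=2 -- no cycle. Running total: 7
Add edge (3,6) w=2 -- no cycle. Running total: 9
Add edge (2,5) w=4 -- no cycle. Running total: 13

MST edges: (1,4,w=1), (1,5,w=1), (6,7,w=1), (2,3,w=2), (2,8,w=2), (3,6,w=2), (2,5,w=4)
Total MST weight: 1 + 1 + 1 + 2 + 2 + 2 + 4 = 13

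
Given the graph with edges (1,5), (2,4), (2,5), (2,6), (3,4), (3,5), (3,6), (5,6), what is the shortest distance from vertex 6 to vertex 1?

Step 1: Build adjacency list:
  1: 5
  2: 4, 5, 6
  3: 4, 5, 6
  4: 2, 3
  5: 1, 2, 3, 6
  6: 2, 3, 5

Step 2: BFS from vertex 6 to find shortest path to 1:
  vertex 2 reached at distance 1
  vertex 3 reached at distance 1
  vertex 5 reached at distance 1
  vertex 4 reached at distance 2
  vertex 1 reached at distance 2

Step 3: Shortest path: 6 -> 5 -> 1
Path length: 2 edges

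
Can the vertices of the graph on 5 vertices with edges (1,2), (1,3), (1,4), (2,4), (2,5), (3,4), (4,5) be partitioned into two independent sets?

Step 1: Attempt 2-coloring using BFS:
  Start at vertex 1, assign color 0
  Color vertex 2 with color 1 (neighbor of 1)
  Color vertex 3 with color 1 (neighbor of 1)
  Color vertex 4 with color 1 (neighbor of 1)

Step 2: Conflict found! Vertices 2 and 4 are adjacent but have the same color.
This means the graph contains an odd cycle.

The graph is NOT bipartite.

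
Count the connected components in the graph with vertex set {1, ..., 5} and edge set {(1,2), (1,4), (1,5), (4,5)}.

Step 1: Build adjacency list from edges:
  1: 2, 4, 5
  2: 1
  3: (none)
  4: 1, 5
  5: 1, 4

Step 2: Run BFS/DFS from vertex 1:
  Visited: {1, 2, 4, 5}
  Reached 4 of 5 vertices

Step 3: Only 4 of 5 vertices reached. Graph is disconnected.
Connected components: {1, 2, 4, 5}, {3}
Number of connected components: 2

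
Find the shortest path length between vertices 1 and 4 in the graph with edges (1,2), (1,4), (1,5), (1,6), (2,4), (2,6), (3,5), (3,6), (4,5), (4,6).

Step 1: Build adjacency list:
  1: 2, 4, 5, 6
  2: 1, 4, 6
  3: 5, 6
  4: 1, 2, 5, 6
  5: 1, 3, 4
  6: 1, 2, 3, 4

Step 2: BFS from vertex 1 to find shortest path to 4:
  vertex 2 reached at distance 1
  vertex 4 reached at distance 1

Step 3: Shortest path: 1 -> 4
Path length: 1 edge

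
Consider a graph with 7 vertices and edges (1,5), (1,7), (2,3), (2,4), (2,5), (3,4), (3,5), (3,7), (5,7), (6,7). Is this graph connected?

Step 1: Build adjacency list from edges:
  1: 5, 7
  2: 3, 4, 5
  3: 2, 4, 5, 7
  4: 2, 3
  5: 1, 2, 3, 7
  6: 7
  7: 1, 3, 5, 6

Step 2: Run BFS/DFS from vertex 1:
  Visited: {1, 5, 7, 2, 3, 6, 4}
  Reached 7 of 7 vertices

Step 3: All 7 vertices reached from vertex 1, so the graph is connected.
Answer: Yes, the graph is connected.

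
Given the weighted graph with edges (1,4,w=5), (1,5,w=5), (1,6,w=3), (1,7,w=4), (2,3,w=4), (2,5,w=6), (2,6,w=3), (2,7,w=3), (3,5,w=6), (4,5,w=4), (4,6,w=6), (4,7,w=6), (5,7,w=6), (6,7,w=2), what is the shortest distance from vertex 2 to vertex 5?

Step 1: Build adjacency list with weights:
  1: 4(w=5), 5(w=5), 6(w=3), 7(w=4)
  2: 3(w=4), 5(w=6), 6(w=3), 7(w=3)
  3: 2(w=4), 5(w=6)
  4: 1(w=5), 5(w=4), 6(w=6), 7(w=6)
  5: 1(w=5), 2(w=6), 3(w=6), 4(w=4), 7(w=6)
  6: 1(w=3), 2(w=3), 4(w=6), 7(w=2)
  7: 1(w=4), 2(w=3), 4(w=6), 5(w=6), 6(w=2)

Step 2: Apply Dijkstra's algorithm from vertex 2:
  Visit vertex 2 (distance=0)
    Update dist[3] = 4
    Update dist[5] = 6
    Update dist[6] = 3
    Update dist[7] = 3
  Visit vertex 6 (distance=3)
    Update dist[1] = 6
    Update dist[4] = 9
  Visit vertex 7 (distance=3)
  Visit vertex 3 (distance=4)
  Visit vertex 1 (distance=6)
  Visit vertex 5 (distance=6)

Step 3: Shortest path: 2 -> 5
Total weight: 6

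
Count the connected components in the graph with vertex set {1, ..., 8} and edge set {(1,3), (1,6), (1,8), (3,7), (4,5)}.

Step 1: Build adjacency list from edges:
  1: 3, 6, 8
  2: (none)
  3: 1, 7
  4: 5
  5: 4
  6: 1
  7: 3
  8: 1

Step 2: Run BFS/DFS from vertex 1:
  Visited: {1, 3, 6, 8, 7}
  Reached 5 of 8 vertices

Step 3: Only 5 of 8 vertices reached. Graph is disconnected.
Connected components: {1, 3, 6, 7, 8}, {2}, {4, 5}
Number of connected components: 3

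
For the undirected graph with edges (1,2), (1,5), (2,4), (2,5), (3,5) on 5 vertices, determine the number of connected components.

Step 1: Build adjacency list from edges:
  1: 2, 5
  2: 1, 4, 5
  3: 5
  4: 2
  5: 1, 2, 3

Step 2: Run BFS/DFS from vertex 1:
  Visited: {1, 2, 5, 4, 3}
  Reached 5 of 5 vertices

Step 3: All 5 vertices reached from vertex 1, so the graph is connected.
Number of connected components: 1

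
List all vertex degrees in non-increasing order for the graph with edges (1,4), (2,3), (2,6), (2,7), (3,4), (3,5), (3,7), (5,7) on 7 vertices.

Step 1: Count edges incident to each vertex:
  deg(1) = 1 (neighbors: 4)
  deg(2) = 3 (neighbors: 3, 6, 7)
  deg(3) = 4 (neighbors: 2, 4, 5, 7)
  deg(4) = 2 (neighbors: 1, 3)
  deg(5) = 2 (neighbors: 3, 7)
  deg(6) = 1 (neighbors: 2)
  deg(7) = 3 (neighbors: 2, 3, 5)

Step 2: Sort degrees in non-increasing order:
  Degrees: [1, 3, 4, 2, 2, 1, 3] -> sorted: [4, 3, 3, 2, 2, 1, 1]

Degree sequence: [4, 3, 3, 2, 2, 1, 1]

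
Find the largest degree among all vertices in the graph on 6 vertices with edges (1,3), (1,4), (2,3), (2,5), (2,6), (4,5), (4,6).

Step 1: Count edges incident to each vertex:
  deg(1) = 2 (neighbors: 3, 4)
  deg(2) = 3 (neighbors: 3, 5, 6)
  deg(3) = 2 (neighbors: 1, 2)
  deg(4) = 3 (neighbors: 1, 5, 6)
  deg(5) = 2 (neighbors: 2, 4)
  deg(6) = 2 (neighbors: 2, 4)

Step 2: Find maximum:
  max(2, 3, 2, 3, 2, 2) = 3 (vertex 2)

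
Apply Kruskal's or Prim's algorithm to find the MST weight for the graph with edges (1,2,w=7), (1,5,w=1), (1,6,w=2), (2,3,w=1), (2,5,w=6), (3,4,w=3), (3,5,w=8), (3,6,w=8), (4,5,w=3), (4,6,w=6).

Apply Kruskal's algorithm (sort edges by weight, add if no cycle):

Sorted edges by weight:
  (1,5) w=1
  (2,3) w=1
  (1,6) w=2
  (3,4) w=3
  (4,5) w=3
  (2,5) w=6
  (4,6) w=6
  (1,2) w=7
  (3,5) w=8
  (3,6) w=8

Add edge (1,5) w=1 -- no cycle. Running total: 1
Add edge (2,3) w=1 -- no cycle. Running total: 2
Add edge (1,6) w=2 -- no cycle. Running total: 4
Add edge (3,4) w=3 -- no cycle. Running total: 7
Add edge (4,5) w=3 -- no cycle. Running total: 10

MST edges: (1,5,w=1), (2,3,w=1), (1,6,w=2), (3,4,w=3), (4,5,w=3)
Total MST weight: 1 + 1 + 2 + 3 + 3 = 10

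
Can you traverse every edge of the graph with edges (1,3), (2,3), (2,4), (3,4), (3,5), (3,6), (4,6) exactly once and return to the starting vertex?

Step 1: Find the degree of each vertex:
  deg(1) = 1
  deg(2) = 2
  deg(3) = 5
  deg(4) = 3
  deg(5) = 1
  deg(6) = 2

Step 2: Count vertices with odd degree:
  Odd-degree vertices: 1, 3, 4, 5 (4 total)

Step 3: Apply Euler's theorem:
  - Eulerian circuit exists iff graph is connected and all vertices have even degree
  - Eulerian path exists iff graph is connected and has 0 or 2 odd-degree vertices

Graph has 4 odd-degree vertices (need 0 or 2).
Neither Eulerian path nor Eulerian circuit exists.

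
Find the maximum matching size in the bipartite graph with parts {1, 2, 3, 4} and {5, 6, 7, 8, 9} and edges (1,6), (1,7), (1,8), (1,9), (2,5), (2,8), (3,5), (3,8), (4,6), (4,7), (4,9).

Step 1: List the neighbors of each left vertex:
  1: 6, 7, 8, 9
  2: 5, 8
  3: 5, 8
  4: 6, 7, 9

Step 2: Greedily match left vertices, then look for augmenting paths:
  Match 1 -- 6
  Match 2 -- 5
  Match 3 -- 8
  Match 4 -- 7
  No augmenting path remains.

Step 3: Verify this is maximum:
  Matching size 4 = min(|L|, |R|) = min(4, 5), which is an upper bound, so this matching is maximum.

Maximum matching: {(1,6), (2,5), (3,8), (4,7)}
Size: 4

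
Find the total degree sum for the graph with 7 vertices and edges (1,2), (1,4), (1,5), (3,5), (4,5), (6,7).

Step 1: Count edges incident to each vertex:
  deg(1) = 3 (neighbors: 2, 4, 5)
  deg(2) = 1 (neighbors: 1)
  deg(3) = 1 (neighbors: 5)
  deg(4) = 2 (neighbors: 1, 5)
  deg(5) = 3 (neighbors: 1, 3, 4)
  deg(6) = 1 (neighbors: 7)
  deg(7) = 1 (neighbors: 6)

Step 2: Sum all degrees:
  3 + 1 + 1 + 2 + 3 + 1 + 1 = 12

Verification: sum of degrees = 2 * |E| = 2 * 6 = 12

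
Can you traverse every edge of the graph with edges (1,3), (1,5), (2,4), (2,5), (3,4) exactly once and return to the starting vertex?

Step 1: Find the degree of each vertex:
  deg(1) = 2
  deg(2) = 2
  deg(3) = 2
  deg(4) = 2
  deg(5) = 2

Step 2: Count vertices with odd degree:
  All vertices have even degree (0 odd-degree vertices)

Step 3: Apply Euler's theorem:
  - Eulerian circuit exists iff graph is connected and all vertices have even degree
  - Eulerian path exists iff graph is connected and has 0 or 2 odd-degree vertices

Graph is connected with 0 odd-degree vertices.
Both Eulerian circuit and Eulerian path exist.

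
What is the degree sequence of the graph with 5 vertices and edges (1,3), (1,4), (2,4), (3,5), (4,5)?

Step 1: Count edges incident to each vertex:
  deg(1) = 2 (neighbors: 3, 4)
  deg(2) = 1 (neighbors: 4)
  deg(3) = 2 (neighbors: 1, 5)
  deg(4) = 3 (neighbors: 1, 2, 5)
  deg(5) = 2 (neighbors: 3, 4)

Step 2: Sort degrees in non-increasing order:
  Degrees: [2, 1, 2, 3, 2] -> sorted: [3, 2, 2, 2, 1]

Degree sequence: [3, 2, 2, 2, 1]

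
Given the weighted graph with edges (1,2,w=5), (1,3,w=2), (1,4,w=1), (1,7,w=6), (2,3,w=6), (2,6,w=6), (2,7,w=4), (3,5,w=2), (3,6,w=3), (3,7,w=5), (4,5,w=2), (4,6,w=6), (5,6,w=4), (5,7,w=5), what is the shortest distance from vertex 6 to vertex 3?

Step 1: Build adjacency list with weights:
  1: 2(w=5), 3(w=2), 4(w=1), 7(w=6)
  2: 1(w=5), 3(w=6), 6(w=6), 7(w=4)
  3: 1(w=2), 2(w=6), 5(w=2), 6(w=3), 7(w=5)
  4: 1(w=1), 5(w=2), 6(w=6)
  5: 3(w=2), 4(w=2), 6(w=4), 7(w=5)
  6: 2(w=6), 3(w=3), 4(w=6), 5(w=4)
  7: 1(w=6), 2(w=4), 3(w=5), 5(w=5)

Step 2: Apply Dijkstra's algorithm from vertex 6:
  Visit vertex 6 (distance=0)
    Update dist[2] = 6
    Update dist[3] = 3
    Update dist[4] = 6
    Update dist[5] = 4
  Visit vertex 3 (distance=3)
    Update dist[1] = 5
    Update dist[7] = 8

Step 3: Shortest path: 6 -> 3
Total weight: 3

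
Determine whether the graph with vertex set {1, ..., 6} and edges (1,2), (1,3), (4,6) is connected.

Step 1: Build adjacency list from edges:
  1: 2, 3
  2: 1
  3: 1
  4: 6
  5: (none)
  6: 4

Step 2: Run BFS/DFS from vertex 1:
  Visited: {1, 2, 3}
  Reached 3 of 6 vertices

Step 3: Only 3 of 6 vertices reached. Graph is disconnected.
Connected components: {1, 2, 3}, {4, 6}, {5}
Answer: No, the graph is not connected (3 components).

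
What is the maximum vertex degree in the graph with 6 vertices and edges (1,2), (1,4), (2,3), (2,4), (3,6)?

Step 1: Count edges incident to each vertex:
  deg(1) = 2 (neighbors: 2, 4)
  deg(2) = 3 (neighbors: 1, 3, 4)
  deg(3) = 2 (neighbors: 2, 6)
  deg(4) = 2 (neighbors: 1, 2)
  deg(5) = 0 (neighbors: none)
  deg(6) = 1 (neighbors: 3)

Step 2: Find maximum:
  max(2, 3, 2, 2, 0, 1) = 3 (vertex 2)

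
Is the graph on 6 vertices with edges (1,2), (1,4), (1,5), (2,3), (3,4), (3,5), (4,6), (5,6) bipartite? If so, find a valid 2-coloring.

Step 1: Attempt 2-coloring using BFS:
  Start at vertex 1, assign color 0
  Color vertex 2 with color 1 (neighbor of 1)
  Color vertex 4 with color 1 (neighbor of 1)
  Color vertex 5 with color 1 (neighbor of 1)
  Color vertex 3 with color 0 (neighbor of 2)
  Color vertex 6 with color 0 (neighbor of 4)

Step 2: 2-coloring succeeded. No conflicts found.
  Set A (color 0): {1, 3, 6}
  Set B (color 1): {2, 4, 5}

The graph is bipartite with partition {1, 3, 6}, {2, 4, 5}.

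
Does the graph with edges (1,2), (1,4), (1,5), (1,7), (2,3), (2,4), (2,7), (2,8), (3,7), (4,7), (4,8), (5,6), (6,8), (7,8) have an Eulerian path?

Step 1: Find the degree of each vertex:
  deg(1) = 4
  deg(2) = 5
  deg(3) = 2
  deg(4) = 4
  deg(5) = 2
  deg(6) = 2
  deg(7) = 5
  deg(8) = 4

Step 2: Count vertices with odd degree:
  Odd-degree vertices: 2, 7 (2 total)

Step 3: Apply Euler's theorem:
  - Eulerian circuit exists iff graph is connected and all vertices have even degree
  - Eulerian path exists iff graph is connected and has 0 or 2 odd-degree vertices

Graph is connected with exactly 2 odd-degree vertices (2, 7).
Eulerian path exists (starting and ending at the odd-degree vertices), but no Eulerian circuit.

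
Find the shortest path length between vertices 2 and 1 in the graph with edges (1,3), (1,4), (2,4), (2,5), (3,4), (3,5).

Step 1: Build adjacency list:
  1: 3, 4
  2: 4, 5
  3: 1, 4, 5
  4: 1, 2, 3
  5: 2, 3

Step 2: BFS from vertex 2 to find shortest path to 1:
  vertex 4 reached at distance 1
  vertex 5 reached at distance 1
  vertex 1 reached at distance 2

Step 3: Shortest path: 2 -> 4 -> 1
Path length: 2 edges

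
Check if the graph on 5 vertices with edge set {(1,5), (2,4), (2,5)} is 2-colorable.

Step 1: Attempt 2-coloring using BFS:
  Start at vertex 1, assign color 0
  Color vertex 5 with color 1 (neighbor of 1)
  Color vertex 2 with color 0 (neighbor of 5)
  Color vertex 4 with color 1 (neighbor of 2)
  Start new component at vertex 3, assign color 0

Step 2: 2-coloring succeeded. No conflicts found.
  Set A (color 0): {1, 2, 3}
  Set B (color 1): {4, 5}

The graph is bipartite with partition {1, 2, 3}, {4, 5}.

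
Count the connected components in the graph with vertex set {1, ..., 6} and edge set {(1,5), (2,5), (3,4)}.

Step 1: Build adjacency list from edges:
  1: 5
  2: 5
  3: 4
  4: 3
  5: 1, 2
  6: (none)

Step 2: Run BFS/DFS from vertex 1:
  Visited: {1, 5, 2}
  Reached 3 of 6 vertices

Step 3: Only 3 of 6 vertices reached. Graph is disconnected.
Connected components: {1, 2, 5}, {3, 4}, {6}
Number of connected components: 3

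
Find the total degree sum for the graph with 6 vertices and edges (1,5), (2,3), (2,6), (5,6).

Step 1: Count edges incident to each vertex:
  deg(1) = 1 (neighbors: 5)
  deg(2) = 2 (neighbors: 3, 6)
  deg(3) = 1 (neighbors: 2)
  deg(4) = 0 (neighbors: none)
  deg(5) = 2 (neighbors: 1, 6)
  deg(6) = 2 (neighbors: 2, 5)

Step 2: Sum all degrees:
  1 + 2 + 1 + 0 + 2 + 2 = 8

Verification: sum of degrees = 2 * |E| = 2 * 4 = 8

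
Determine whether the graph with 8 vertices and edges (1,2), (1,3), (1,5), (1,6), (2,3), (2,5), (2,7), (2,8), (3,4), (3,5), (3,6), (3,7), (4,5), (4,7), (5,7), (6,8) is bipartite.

Step 1: Attempt 2-coloring using BFS:
  Start at vertex 1, assign color 0
  Color vertex 2 with color 1 (neighbor of 1)
  Color vertex 3 with color 1 (neighbor of 1)
  Color vertex 5 with color 1 (neighbor of 1)
  Color vertex 6 with color 1 (neighbor of 1)

Step 2: Conflict found! Vertices 2 and 3 are adjacent but have the same color.
This means the graph contains an odd cycle.

The graph is NOT bipartite.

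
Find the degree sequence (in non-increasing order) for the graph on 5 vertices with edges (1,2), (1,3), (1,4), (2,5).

Step 1: Count edges incident to each vertex:
  deg(1) = 3 (neighbors: 2, 3, 4)
  deg(2) = 2 (neighbors: 1, 5)
  deg(3) = 1 (neighbors: 1)
  deg(4) = 1 (neighbors: 1)
  deg(5) = 1 (neighbors: 2)

Step 2: Sort degrees in non-increasing order:
  Degrees: [3, 2, 1, 1, 1] -> sorted: [3, 2, 1, 1, 1]

Degree sequence: [3, 2, 1, 1, 1]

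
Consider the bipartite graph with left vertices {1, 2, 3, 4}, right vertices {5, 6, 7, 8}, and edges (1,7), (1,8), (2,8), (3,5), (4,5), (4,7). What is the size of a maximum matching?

Step 1: List the neighbors of each left vertex:
  1: 7, 8
  2: 8
  3: 5
  4: 5, 7

Step 2: Greedily match left vertices, then look for augmenting paths:
  Match 1 -- 7
  Match 2 -- 8
  Match 3 -- 5
  No augmenting path remains.

Step 3: Verify this is maximum:
  Matching has size 3. The vertex set {5, 7, 8} covers every edge and has size 3; any matching has at most one edge per cover vertex, so 3 is maximum (König's theorem).

Maximum matching: {(1,7), (2,8), (3,5)}
Size: 3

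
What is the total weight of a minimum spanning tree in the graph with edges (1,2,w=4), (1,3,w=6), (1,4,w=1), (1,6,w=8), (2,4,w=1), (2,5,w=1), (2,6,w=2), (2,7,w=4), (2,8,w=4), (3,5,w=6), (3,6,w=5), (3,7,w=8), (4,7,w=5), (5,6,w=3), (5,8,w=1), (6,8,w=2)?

Apply Kruskal's algorithm (sort edges by weight, add if no cycle):

Sorted edges by weight:
  (1,4) w=1
  (2,5) w=1
  (2,4) w=1
  (5,8) w=1
  (2,6) w=2
  (6,8) w=2
  (5,6) w=3
  (1,2) w=4
  (2,7) w=4
  (2,8) w=4
  (3,6) w=5
  (4,7) w=5
  (1,3) w=6
  (3,5) w=6
  (1,6) w=8
  (3,7) w=8

Add edge (1,4) w=1 -- no cycle. Running total: 1
Add edge (2,5) w=1 -- no cycle. Running total: 2
Add edge (2,4) w=1 -- no cycle. Running total: 3
Add edge (5,8) w=1 -- no cycle. Running total: 4
Add edge (2,6) w=2 -- no cycle. Running total: 6
Skip edge (6,8) w=2 -- would create cycle
Skip edge (5,6) w=3 -- would create cycle
Skip edge (1,2) w=4 -- would create cycle
Add edge (2,7) w=4 -- no cycle. Running total: 10
Skip edge (2,8) w=4 -- would create cycle
Add edge (3,6) w=5 -- no cycle. Running total: 15

MST edges: (1,4,w=1), (2,5,w=1), (2,4,w=1), (5,8,w=1), (2,6,w=2), (2,7,w=4), (3,6,w=5)
Total MST weight: 1 + 1 + 1 + 1 + 2 + 4 + 5 = 15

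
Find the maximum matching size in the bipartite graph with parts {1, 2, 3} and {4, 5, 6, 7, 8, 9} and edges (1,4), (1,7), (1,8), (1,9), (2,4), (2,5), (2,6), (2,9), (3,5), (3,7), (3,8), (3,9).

Step 1: List the neighbors of each left vertex:
  1: 4, 7, 8, 9
  2: 4, 5, 6, 9
  3: 5, 7, 8, 9

Step 2: Greedily match left vertices, then look for augmenting paths:
  Match 1 -- 4
  Match 2 -- 5
  Match 3 -- 7
  No augmenting path remains.

Step 3: Verify this is maximum:
  Matching size 3 = min(|L|, |R|) = min(3, 6), which is an upper bound, so this matching is maximum.

Maximum matching: {(1,4), (2,5), (3,7)}
Size: 3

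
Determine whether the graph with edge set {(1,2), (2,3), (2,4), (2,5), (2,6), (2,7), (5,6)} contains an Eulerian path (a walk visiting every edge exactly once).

Step 1: Find the degree of each vertex:
  deg(1) = 1
  deg(2) = 6
  deg(3) = 1
  deg(4) = 1
  deg(5) = 2
  deg(6) = 2
  deg(7) = 1

Step 2: Count vertices with odd degree:
  Odd-degree vertices: 1, 3, 4, 7 (4 total)

Step 3: Apply Euler's theorem:
  - Eulerian circuit exists iff graph is connected and all vertices have even degree
  - Eulerian path exists iff graph is connected and has 0 or 2 odd-degree vertices

Graph has 4 odd-degree vertices (need 0 or 2).
Neither Eulerian path nor Eulerian circuit exists.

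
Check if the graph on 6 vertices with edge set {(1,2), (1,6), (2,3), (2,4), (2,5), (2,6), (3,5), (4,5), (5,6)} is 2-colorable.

Step 1: Attempt 2-coloring using BFS:
  Start at vertex 1, assign color 0
  Color vertex 2 with color 1 (neighbor of 1)
  Color vertex 6 with color 1 (neighbor of 1)
  Color vertex 3 with color 0 (neighbor of 2)
  Color vertex 4 with color 0 (neighbor of 2)
  Color vertex 5 with color 0 (neighbor of 2)

Step 2: Conflict found! Vertices 2 and 6 are adjacent but have the same color.
This means the graph contains an odd cycle.

The graph is NOT bipartite.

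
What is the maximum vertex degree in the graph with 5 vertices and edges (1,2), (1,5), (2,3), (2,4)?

Step 1: Count edges incident to each vertex:
  deg(1) = 2 (neighbors: 2, 5)
  deg(2) = 3 (neighbors: 1, 3, 4)
  deg(3) = 1 (neighbors: 2)
  deg(4) = 1 (neighbors: 2)
  deg(5) = 1 (neighbors: 1)

Step 2: Find maximum:
  max(2, 3, 1, 1, 1) = 3 (vertex 2)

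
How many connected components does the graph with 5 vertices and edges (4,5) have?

Step 1: Build adjacency list from edges:
  1: (none)
  2: (none)
  3: (none)
  4: 5
  5: 4

Step 2: Run BFS/DFS from vertex 1:
  Visited: {1}
  Reached 1 of 5 vertices

Step 3: Only 1 of 5 vertices reached. Graph is disconnected.
Connected components: {1}, {2}, {3}, {4, 5}
Number of connected components: 4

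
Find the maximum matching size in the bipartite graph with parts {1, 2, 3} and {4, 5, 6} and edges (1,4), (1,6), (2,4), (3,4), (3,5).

Step 1: List the neighbors of each left vertex:
  1: 4, 6
  2: 4
  3: 4, 5

Step 2: Greedily match left vertices, then look for augmenting paths:
  Match 1 -- 6
  Match 2 -- 4
  Match 3 -- 5
  No augmenting path remains.

Step 3: Verify this is maximum:
  Matching size 3 = min(|L|, |R|) = min(3, 3), which is an upper bound, so this matching is maximum.

Maximum matching: {(1,6), (2,4), (3,5)}
Size: 3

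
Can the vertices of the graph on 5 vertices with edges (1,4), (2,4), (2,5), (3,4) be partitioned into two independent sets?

Step 1: Attempt 2-coloring using BFS:
  Start at vertex 1, assign color 0
  Color vertex 4 with color 1 (neighbor of 1)
  Color vertex 2 with color 0 (neighbor of 4)
  Color vertex 3 with color 0 (neighbor of 4)
  Color vertex 5 with color 1 (neighbor of 2)

Step 2: 2-coloring succeeded. No conflicts found.
  Set A (color 0): {1, 2, 3}
  Set B (color 1): {4, 5}

The graph is bipartite with partition {1, 2, 3}, {4, 5}.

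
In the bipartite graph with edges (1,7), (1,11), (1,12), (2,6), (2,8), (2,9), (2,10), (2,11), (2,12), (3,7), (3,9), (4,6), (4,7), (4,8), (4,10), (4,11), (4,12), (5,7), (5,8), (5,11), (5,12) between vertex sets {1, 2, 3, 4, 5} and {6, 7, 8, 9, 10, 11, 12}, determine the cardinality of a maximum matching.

Step 1: List the neighbors of each left vertex:
  1: 7, 11, 12
  2: 6, 8, 9, 10, 11, 12
  3: 7, 9
  4: 6, 7, 8, 10, 11, 12
  5: 7, 8, 11, 12

Step 2: Greedily match left vertices, then look for augmenting paths:
  Match 1 -- 7
  Match 2 -- 6
  Match 3 -- 9
  Match 4 -- 8
  Match 5 -- 11
  No augmenting path remains.

Step 3: Verify this is maximum:
  Matching size 5 = min(|L|, |R|) = min(5, 7), which is an upper bound, so this matching is maximum.

Maximum matching: {(1,7), (2,6), (3,9), (4,8), (5,11)}
Size: 5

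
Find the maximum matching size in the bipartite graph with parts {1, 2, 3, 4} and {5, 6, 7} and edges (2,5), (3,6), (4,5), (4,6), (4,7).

Step 1: List the neighbors of each left vertex:
  1: (none)
  2: 5
  3: 6
  4: 5, 6, 7

Step 2: Greedily match left vertices, then look for augmenting paths:
  Match 2 -- 5
  Match 3 -- 6
  Match 4 -- 7
  No augmenting path remains.

Step 3: Verify this is maximum:
  Matching size 3 = min(|L|, |R|) = min(4, 3), which is an upper bound, so this matching is maximum.

Maximum matching: {(2,5), (3,6), (4,7)}
Size: 3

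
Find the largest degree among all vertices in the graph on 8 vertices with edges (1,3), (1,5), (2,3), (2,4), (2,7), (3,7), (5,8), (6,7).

Step 1: Count edges incident to each vertex:
  deg(1) = 2 (neighbors: 3, 5)
  deg(2) = 3 (neighbors: 3, 4, 7)
  deg(3) = 3 (neighbors: 1, 2, 7)
  deg(4) = 1 (neighbors: 2)
  deg(5) = 2 (neighbors: 1, 8)
  deg(6) = 1 (neighbors: 7)
  deg(7) = 3 (neighbors: 2, 3, 6)
  deg(8) = 1 (neighbors: 5)

Step 2: Find maximum:
  max(2, 3, 3, 1, 2, 1, 3, 1) = 3 (vertex 2)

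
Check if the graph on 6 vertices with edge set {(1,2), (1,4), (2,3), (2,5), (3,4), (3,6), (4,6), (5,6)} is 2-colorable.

Step 1: Attempt 2-coloring using BFS:
  Start at vertex 1, assign color 0
  Color vertex 2 with color 1 (neighbor of 1)
  Color vertex 4 with color 1 (neighbor of 1)
  Color vertex 3 with color 0 (neighbor of 2)
  Color vertex 5 with color 0 (neighbor of 2)
  Color vertex 6 with color 0 (neighbor of 4)

Step 2: Conflict found! Vertices 3 and 6 are adjacent but have the same color.
This means the graph contains an odd cycle.

The graph is NOT bipartite.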